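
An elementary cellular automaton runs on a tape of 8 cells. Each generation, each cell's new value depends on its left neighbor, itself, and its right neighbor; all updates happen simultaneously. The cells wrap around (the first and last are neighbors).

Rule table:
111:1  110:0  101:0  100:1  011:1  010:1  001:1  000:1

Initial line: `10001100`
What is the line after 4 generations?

11001111

11111011
11110011
11101111
11001111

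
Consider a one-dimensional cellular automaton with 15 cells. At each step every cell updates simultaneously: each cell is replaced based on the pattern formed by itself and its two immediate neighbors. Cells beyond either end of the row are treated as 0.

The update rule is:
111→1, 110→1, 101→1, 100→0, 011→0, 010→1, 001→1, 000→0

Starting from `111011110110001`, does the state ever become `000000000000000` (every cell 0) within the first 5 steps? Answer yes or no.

no

step 1: 011101111010011
step 2: 101110111110101
step 3: 110111011111111
step 4: 011011101111111
step 5: 101101110111111
step 5 is 101101110111111, still not uniform 0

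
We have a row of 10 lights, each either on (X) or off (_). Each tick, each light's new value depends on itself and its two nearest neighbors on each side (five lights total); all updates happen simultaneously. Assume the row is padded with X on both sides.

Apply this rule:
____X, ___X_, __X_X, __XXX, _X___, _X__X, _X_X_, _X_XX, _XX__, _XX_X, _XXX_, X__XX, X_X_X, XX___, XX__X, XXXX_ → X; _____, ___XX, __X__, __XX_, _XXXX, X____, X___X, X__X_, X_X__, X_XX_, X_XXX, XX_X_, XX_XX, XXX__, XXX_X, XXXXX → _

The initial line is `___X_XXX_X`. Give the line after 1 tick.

X_XXX_X___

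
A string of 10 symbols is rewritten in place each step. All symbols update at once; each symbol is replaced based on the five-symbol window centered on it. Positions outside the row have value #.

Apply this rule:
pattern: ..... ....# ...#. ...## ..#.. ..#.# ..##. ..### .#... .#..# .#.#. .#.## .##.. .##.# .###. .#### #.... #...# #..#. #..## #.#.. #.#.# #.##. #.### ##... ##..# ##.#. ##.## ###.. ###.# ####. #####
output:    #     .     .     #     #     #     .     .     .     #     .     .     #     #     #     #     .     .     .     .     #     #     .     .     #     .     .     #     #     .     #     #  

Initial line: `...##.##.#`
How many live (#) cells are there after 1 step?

6

step 1: #.#.##.##.
count of #: 6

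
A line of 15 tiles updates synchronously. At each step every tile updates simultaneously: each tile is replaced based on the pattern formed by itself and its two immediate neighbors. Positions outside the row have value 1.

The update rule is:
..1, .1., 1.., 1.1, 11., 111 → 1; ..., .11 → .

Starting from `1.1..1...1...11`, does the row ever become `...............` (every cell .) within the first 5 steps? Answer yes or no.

1111111.111.1.1
11111111.11111.
111111111.11111
1111111111.1111
11111111111.111
step 5 is 11111111111.111, still not uniform .

no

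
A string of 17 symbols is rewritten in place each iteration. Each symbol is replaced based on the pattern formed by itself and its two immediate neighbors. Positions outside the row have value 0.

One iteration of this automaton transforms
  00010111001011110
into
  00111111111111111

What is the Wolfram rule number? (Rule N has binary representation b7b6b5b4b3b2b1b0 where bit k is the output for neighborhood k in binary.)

position 6: 111 → 1  (bit 7 = 1)
position 7: 110 → 1  (bit 6 = 1)
position 4: 101 → 1  (bit 5 = 1)
position 8: 100 → 1  (bit 4 = 1)
position 5: 011 → 1  (bit 3 = 1)
position 3: 010 → 1  (bit 2 = 1)
position 2: 001 → 1  (bit 1 = 1)
position 0: 000 → 0  (bit 0 = 0)
bits b7..b0 = 11111110 = 254

254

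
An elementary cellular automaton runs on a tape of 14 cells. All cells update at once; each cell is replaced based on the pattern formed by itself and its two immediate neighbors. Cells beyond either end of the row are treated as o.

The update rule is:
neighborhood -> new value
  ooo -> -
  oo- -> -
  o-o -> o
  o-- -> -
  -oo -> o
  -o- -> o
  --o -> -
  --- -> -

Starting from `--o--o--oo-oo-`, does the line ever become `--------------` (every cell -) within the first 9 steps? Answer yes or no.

no

step 1: --o--o--o-oo-o
step 2: --o--o--ooo-oo
step 3: --o--o--o--oo-
step 4: --o--o--o--o-o
step 5: --o--o--o--ooo
step 6: --o--o--o--o--
step 7: --o--o--o--o--  (fixed point — unchanged through step 9)
step 9 is --o--o--o--o--, still not uniform -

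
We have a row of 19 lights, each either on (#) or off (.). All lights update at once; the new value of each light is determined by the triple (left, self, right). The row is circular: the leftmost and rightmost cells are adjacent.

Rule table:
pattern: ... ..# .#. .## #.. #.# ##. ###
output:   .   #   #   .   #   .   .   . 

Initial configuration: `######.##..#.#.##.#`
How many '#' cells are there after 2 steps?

3

step 1: .........###.#.....
step 2: ........#....##....
count of #: 3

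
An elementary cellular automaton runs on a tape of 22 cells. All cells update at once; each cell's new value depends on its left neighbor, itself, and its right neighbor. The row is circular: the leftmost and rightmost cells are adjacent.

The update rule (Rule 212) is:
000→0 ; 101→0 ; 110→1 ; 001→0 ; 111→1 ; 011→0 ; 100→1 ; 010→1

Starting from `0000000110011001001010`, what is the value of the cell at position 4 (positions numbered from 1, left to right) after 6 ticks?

1

0000000011001101101011
1000000001100100101001
1100000000110110101100
0110000000010010100110
0011000000011010110011
1001100000001010011001
position 4 holds 1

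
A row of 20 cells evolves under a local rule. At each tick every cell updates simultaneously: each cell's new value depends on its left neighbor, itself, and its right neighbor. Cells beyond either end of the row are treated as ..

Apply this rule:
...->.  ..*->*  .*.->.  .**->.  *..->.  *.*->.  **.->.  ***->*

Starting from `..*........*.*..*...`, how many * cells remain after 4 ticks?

2

.*........*....*....
*........*....*.....
........*....*......
.......*....*.......
count of *: 2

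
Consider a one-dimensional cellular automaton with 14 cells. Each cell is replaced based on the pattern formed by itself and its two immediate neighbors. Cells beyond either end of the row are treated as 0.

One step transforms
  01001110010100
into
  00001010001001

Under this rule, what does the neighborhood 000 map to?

1

At position 13 the neighborhood is 000; the next row has 1 there.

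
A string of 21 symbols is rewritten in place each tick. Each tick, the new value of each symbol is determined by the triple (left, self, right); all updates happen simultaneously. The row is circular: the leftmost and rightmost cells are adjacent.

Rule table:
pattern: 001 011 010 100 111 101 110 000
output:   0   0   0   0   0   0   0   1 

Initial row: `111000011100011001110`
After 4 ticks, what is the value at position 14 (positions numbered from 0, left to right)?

000011000001000000000
111000011100011111111
000011000001000000000  (repeats tick 1; period 2)
tick 4: 111000011100011111111
position 14 holds 1

1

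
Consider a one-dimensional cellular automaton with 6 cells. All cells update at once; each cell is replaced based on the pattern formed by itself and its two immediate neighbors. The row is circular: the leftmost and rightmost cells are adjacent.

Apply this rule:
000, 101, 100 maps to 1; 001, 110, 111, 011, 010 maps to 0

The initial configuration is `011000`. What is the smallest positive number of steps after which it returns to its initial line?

12

000111
110000
001110
100001
011100
000011
111000
000110
110001
001100
100011
011000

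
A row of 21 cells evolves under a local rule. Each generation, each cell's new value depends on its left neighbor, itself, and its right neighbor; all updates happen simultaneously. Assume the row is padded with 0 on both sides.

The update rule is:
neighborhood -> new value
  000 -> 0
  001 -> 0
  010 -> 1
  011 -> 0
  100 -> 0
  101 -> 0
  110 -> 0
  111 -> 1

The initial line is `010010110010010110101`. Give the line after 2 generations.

010010000010010000101
010010000010010000101

010010000010010000101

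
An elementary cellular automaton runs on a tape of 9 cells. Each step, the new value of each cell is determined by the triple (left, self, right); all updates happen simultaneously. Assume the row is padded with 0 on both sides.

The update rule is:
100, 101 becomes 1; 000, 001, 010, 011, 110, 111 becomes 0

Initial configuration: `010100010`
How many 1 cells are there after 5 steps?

001010001
000101000
000010100
000001010
000000101
count of 1: 2

2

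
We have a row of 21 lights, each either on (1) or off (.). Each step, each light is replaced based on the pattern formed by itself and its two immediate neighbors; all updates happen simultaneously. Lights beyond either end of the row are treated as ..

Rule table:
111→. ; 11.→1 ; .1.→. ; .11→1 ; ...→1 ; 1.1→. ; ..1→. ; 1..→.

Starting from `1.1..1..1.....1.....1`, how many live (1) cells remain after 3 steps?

step 1: ..........111...111..
step 2: 111111111.1.1.1.1.1.1
step 3: 1.......1............
count of 1: 2

2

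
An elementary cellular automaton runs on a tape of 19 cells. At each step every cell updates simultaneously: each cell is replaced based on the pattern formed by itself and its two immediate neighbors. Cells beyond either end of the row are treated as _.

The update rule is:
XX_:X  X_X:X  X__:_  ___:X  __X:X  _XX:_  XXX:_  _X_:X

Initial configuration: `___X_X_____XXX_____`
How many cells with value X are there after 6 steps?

10

XXXXXX_XXXX__X_XXXX
_____XX___X_XXX___X
XXXXX_X_XXXX__X_XXX
____XXXX___X_XXX__X
XXXX___X_XXXX__X_XX
___X_XXXX___X_XXX_X
count of X: 10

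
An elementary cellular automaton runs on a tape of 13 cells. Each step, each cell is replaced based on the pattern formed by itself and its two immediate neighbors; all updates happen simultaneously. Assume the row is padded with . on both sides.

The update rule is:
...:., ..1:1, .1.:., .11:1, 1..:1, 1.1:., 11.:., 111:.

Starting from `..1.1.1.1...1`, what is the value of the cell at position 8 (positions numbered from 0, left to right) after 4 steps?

.1.......1.1.
1.1.....1...1
...1...1.1.1.
..1.1.1.....1
position 8 holds .

.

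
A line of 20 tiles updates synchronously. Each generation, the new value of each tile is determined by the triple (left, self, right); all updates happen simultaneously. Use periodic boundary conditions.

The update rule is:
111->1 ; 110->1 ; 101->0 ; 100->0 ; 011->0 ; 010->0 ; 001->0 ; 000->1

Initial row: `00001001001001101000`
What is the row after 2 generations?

11100000000000100011
11101111111110001001

11101111111110001001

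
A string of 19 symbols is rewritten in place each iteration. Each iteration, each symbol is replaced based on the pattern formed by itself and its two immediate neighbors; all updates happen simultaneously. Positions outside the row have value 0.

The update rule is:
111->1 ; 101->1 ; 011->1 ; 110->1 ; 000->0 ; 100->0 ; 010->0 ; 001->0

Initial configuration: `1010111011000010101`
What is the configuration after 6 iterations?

iteration 1: 0101111111000001010
iteration 2: 0011111111000000100
iteration 3: 0011111111000000000
iteration 4: 0011111111000000000  (fixed point — unchanged through iteration 6)

0011111111000000000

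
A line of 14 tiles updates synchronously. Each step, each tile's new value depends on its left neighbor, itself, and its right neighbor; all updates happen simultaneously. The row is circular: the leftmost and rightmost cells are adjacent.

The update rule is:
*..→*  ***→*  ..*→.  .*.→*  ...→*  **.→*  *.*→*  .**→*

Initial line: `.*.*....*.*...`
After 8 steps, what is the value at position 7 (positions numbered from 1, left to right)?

*

.******.******
**************
**************  (fixed point — unchanged through step 8)
position 7 holds *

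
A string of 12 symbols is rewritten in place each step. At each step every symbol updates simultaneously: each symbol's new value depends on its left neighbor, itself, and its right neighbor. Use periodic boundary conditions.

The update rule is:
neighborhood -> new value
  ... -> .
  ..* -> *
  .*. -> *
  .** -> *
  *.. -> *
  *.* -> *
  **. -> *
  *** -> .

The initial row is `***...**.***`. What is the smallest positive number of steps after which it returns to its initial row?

..**.*****..
.*****...**.
**...**.****
.**.*****...
*****...**..
*...**.*****
**.*****....
****...**..*
...**.******
*.*****....*
***...**..**
..**.******.
.*****....**
**...**..***
.**.******..
*****....**.
*...**..****
**.******...
****....**.*
...**..*****
*.******...*
***....**.**
..**..*****.
.******...**
**....**.***
.**..*****..
******...**.
*....**.****
**..*****...
*****...**.*
....**.*****
*..*****...*
****...**.**
...**.*****.
..*****...**
***...**.***

36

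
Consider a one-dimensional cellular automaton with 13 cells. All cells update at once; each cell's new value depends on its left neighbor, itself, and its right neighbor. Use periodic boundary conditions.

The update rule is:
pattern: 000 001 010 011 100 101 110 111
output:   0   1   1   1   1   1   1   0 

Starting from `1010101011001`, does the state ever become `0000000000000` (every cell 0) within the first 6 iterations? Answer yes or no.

1111111111111
0000000000000
all cells are 0 at iteration 2

yes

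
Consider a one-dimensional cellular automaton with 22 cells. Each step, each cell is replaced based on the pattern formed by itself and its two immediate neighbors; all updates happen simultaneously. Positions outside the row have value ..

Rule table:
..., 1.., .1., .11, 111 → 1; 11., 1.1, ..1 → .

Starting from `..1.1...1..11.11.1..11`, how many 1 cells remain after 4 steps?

1.1.111.11.1..1..11.1.
1.1.11..1..11.11.1..11
1.1.1.1.11.1..1..11.1.
1.1.1.1.1..11.11.1..11
count of 1: 12

12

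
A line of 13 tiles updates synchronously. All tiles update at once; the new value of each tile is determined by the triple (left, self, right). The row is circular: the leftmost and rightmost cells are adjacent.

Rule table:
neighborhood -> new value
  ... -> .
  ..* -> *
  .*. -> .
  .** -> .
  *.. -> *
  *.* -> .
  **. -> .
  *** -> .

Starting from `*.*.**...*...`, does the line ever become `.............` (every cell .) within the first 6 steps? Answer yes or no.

......*.*.*.*
*....*.......
.*..*.*.....*
..**...*...*.
.*..*.*.*.*.*
..**.........
step 6 is ..**........., still not uniform .

no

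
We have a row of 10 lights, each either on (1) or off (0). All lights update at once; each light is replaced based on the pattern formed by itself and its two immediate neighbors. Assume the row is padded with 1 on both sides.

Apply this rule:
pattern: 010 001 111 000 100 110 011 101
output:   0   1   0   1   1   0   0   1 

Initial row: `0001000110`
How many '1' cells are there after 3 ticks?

tick 1: 1110111001
tick 2: 0001000110  (repeats tick 0; period 2)
tick 3: 1110111001
count of 1: 7

7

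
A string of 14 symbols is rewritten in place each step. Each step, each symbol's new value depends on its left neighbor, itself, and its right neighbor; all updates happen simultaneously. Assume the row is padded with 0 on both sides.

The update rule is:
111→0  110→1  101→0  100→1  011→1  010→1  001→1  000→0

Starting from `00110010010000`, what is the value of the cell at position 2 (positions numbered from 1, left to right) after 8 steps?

0

01111111111000
11000000001100
11100000011110
10110000110011
10111001111111
10101111000001
10101001100011
10101111110111
position 2 holds 0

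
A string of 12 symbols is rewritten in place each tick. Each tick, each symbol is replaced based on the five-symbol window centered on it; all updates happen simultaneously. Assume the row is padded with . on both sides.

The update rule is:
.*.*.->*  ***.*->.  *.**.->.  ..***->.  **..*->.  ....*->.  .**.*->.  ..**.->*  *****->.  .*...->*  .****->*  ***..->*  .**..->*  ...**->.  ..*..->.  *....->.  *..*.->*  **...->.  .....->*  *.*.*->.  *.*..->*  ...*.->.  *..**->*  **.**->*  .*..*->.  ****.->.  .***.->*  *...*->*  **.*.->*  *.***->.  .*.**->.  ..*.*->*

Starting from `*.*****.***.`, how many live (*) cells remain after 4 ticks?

*..*...*.**.
..*.**.*..*.
..*...**.*.*
...**.*.*.**
count of *: 6

6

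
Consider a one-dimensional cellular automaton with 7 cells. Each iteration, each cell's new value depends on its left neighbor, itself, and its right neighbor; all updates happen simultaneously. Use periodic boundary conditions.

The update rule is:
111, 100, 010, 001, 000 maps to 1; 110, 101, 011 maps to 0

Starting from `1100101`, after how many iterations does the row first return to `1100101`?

1011100
1001011
0111001
0010111
1110010
0101110
1100101

7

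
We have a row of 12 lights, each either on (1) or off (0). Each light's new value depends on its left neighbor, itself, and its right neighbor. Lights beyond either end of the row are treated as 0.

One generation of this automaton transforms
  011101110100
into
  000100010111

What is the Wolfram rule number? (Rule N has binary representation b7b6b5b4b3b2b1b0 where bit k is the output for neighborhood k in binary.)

85

position 2: 111 → 0  (bit 7 = 0)
position 3: 110 → 1  (bit 6 = 1)
position 4: 101 → 0  (bit 5 = 0)
position 10: 100 → 1  (bit 4 = 1)
position 1: 011 → 0  (bit 3 = 0)
position 9: 010 → 1  (bit 2 = 1)
position 0: 001 → 0  (bit 1 = 0)
position 11: 000 → 1  (bit 0 = 1)
bits b7..b0 = 01010101 = 85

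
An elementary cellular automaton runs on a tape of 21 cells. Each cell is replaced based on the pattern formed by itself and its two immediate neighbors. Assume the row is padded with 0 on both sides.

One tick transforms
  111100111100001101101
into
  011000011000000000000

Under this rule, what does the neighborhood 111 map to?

At position 1 the neighborhood is 111; the next row has 1 there.

1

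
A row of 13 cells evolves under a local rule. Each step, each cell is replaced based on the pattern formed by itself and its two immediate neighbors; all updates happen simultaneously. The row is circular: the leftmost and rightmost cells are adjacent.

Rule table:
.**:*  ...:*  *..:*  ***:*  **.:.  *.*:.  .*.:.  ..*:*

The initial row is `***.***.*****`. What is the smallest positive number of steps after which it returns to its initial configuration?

26

**..**..*****
*.***.*******
..**..*******
***.********.
**..*******..
*.********.**
..*******..**
********.***.
*******..**..
******.***.**
*****..**..**
****.***.****
***..**..****
**.***.******
*..**..******
.***.********
.**..*******.
**.********.*
*..*******..*
.********.***
.*******..**.
*******.***.*
******..**..*
*****.***.***
****..**..***
***.***.*****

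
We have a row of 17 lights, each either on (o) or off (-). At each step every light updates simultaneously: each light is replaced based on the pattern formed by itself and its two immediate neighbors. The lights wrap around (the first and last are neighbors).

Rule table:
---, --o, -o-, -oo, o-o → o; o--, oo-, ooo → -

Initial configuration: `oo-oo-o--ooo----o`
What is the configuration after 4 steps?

--oo-oo-oo---oooo
-oo-oo-oo--ooo---
oo-oo-oo--oo---oo
--oo-oo--oo--ooo-

--oo-oo--oo--ooo-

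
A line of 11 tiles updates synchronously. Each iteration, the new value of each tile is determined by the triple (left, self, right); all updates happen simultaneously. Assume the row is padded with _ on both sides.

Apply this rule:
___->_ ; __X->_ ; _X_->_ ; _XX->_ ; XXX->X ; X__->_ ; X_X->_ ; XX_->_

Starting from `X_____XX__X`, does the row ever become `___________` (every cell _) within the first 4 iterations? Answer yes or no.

yes

___________
all cells are _ at iteration 1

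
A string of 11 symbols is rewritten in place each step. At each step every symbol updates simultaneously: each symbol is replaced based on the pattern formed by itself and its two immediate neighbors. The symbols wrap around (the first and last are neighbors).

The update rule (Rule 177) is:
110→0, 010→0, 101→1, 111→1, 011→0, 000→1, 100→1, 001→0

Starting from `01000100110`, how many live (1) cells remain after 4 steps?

4

step 1: 00110010001
step 2: 10001001100
step 3: 01100100010
step 4: 00010011001
count of 1: 4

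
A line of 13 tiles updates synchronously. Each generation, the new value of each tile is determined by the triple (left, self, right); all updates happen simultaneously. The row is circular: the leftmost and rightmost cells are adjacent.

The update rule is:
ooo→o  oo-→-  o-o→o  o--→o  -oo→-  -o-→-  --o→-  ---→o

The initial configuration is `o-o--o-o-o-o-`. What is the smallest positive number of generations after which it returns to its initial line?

13

generation 1: -o-o--o-o-o-o
generation 2: o-o-o--o-o-o-
generation 3: -o-o-o--o-o-o
generation 4: o-o-o-o--o-o-
generation 5: -o-o-o-o--o-o
generation 6: o-o-o-o-o--o-
generation 7: -o-o-o-o-o--o
generation 8: o-o-o-o-o-o--
generation 9: -o-o-o-o-o-o-
generation 10: --o-o-o-o-o-o
generation 11: o--o-o-o-o-o-
generation 12: -o--o-o-o-o-o
generation 13: o-o--o-o-o-o-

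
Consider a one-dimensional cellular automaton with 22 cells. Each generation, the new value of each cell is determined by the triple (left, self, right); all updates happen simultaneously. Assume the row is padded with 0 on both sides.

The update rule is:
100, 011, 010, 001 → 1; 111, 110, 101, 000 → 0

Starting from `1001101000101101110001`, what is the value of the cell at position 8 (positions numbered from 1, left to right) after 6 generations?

1

1111001101101001001011
1000111001001111111010
1101100111111000000011
1001011100000100000110
1111010010001110001101
1000011111011001011001
position 8 holds 1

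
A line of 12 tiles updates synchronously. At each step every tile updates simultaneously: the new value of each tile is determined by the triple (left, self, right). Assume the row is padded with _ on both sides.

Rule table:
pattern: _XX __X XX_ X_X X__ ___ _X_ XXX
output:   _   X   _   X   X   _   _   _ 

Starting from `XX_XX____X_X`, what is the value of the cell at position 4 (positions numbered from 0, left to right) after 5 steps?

_

__X__X__X_X_
_X_XX_XX_X_X
X_X__X__X_X_
_X_XX_XX_X_X  (repeats step 2; period 2)
step 5: X_X__X__X_X_
position 4 holds _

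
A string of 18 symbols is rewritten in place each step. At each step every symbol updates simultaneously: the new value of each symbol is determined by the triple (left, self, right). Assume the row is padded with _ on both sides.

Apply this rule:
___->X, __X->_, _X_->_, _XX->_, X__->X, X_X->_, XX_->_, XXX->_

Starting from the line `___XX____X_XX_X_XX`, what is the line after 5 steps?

XX___XXX__________
__XX____XXXXXXXXXX
X___XXX___________
_XX____XXXXXXXXXXX
___XXX____________

___XXX____________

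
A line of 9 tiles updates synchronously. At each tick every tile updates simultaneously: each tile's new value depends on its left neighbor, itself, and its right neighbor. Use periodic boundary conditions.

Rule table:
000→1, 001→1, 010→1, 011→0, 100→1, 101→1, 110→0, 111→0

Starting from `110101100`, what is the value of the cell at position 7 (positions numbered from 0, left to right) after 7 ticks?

tick 1: 001110011
tick 2: 110001100
tick 3: 001110011  (repeats tick 1; period 2)
tick 7: 001110011
position 7 holds 1

1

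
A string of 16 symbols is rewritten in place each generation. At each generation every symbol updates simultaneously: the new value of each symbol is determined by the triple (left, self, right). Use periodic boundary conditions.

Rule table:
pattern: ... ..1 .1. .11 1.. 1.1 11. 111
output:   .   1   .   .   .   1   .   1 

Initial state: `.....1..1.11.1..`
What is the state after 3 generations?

..1..1.1..1.....

....1..1.1..1...
...1..1.1..1....
..1..1.1..1.....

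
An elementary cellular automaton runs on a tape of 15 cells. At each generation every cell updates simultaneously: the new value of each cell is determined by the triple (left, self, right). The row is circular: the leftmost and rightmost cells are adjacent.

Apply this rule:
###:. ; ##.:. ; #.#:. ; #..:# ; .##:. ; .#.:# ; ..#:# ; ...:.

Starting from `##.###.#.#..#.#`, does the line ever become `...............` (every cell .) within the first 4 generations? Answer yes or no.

generation 1: .......#.####..
generation 2: ......##.....#.
generation 3: .....#..#...###
generation 4: #...######.#...
generation 4 is #...######.#..., still not uniform .

no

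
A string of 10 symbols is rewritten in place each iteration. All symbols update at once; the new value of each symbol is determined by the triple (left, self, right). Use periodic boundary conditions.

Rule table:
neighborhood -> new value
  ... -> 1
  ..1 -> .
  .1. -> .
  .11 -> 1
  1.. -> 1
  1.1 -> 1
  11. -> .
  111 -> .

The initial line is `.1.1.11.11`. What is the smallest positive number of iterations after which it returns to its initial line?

10

1.1.11.11.
.1.11.11.1
1.11.11.1.
.11.11.1.1
11.11.1.1.
1.11.1.1.1
.11.1.1.11
11.1.1.11.
1.1.1.11.1
.1.1.11.11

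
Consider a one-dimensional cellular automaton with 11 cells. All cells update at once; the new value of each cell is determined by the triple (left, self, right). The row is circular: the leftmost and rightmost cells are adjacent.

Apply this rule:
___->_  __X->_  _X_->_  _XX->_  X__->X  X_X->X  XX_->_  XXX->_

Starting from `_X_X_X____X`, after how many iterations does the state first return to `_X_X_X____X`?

11

X_X_X_X____
_X_X_X_X___
__X_X_X_X__
___X_X_X_X_
____X_X_X_X
X____X_X_X_
_X____X_X_X
X_X____X_X_
_X_X____X_X
X_X_X____X_
_X_X_X____X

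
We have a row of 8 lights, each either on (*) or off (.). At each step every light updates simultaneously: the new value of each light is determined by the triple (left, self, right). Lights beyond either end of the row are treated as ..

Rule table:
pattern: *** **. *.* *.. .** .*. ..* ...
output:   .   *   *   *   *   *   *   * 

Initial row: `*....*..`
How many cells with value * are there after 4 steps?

step 1: ********
step 2: *......*
step 3: ********  (repeats step 1; period 2)
step 4: *......*
count of *: 2

2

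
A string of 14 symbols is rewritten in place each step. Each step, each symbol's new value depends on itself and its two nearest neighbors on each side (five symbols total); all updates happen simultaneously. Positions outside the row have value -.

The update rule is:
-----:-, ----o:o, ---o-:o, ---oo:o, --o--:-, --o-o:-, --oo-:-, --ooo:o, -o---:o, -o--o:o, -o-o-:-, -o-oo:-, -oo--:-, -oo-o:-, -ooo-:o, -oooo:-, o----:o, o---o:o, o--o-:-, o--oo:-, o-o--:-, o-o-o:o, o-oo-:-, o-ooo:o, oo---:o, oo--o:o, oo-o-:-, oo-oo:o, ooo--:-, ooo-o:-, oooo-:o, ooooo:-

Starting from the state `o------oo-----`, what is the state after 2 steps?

-oo--oo--oo---
o--o---o---oo-

o--o---o---oo-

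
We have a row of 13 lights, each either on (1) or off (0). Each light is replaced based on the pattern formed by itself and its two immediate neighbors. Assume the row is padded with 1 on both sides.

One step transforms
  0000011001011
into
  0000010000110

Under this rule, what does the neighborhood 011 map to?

At position 5 the neighborhood is 011; the next row has 1 there.

1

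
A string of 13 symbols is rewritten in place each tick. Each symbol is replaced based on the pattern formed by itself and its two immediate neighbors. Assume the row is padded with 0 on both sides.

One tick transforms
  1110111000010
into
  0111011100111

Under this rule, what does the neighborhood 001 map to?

1

At position 10 the neighborhood is 001; the next row has 1 there.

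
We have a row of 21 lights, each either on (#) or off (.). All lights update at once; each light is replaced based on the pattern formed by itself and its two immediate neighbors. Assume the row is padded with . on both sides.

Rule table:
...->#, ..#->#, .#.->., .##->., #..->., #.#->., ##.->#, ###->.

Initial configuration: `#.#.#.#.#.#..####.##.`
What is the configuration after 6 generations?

##########........#.#

generation 1: ............#...#..#.
generation 2: ############..##..#..
generation 3: ...........#.#.#.#..#
generation 4: ###########........#.
generation 5: ..........#.#######..
generation 6: ##########........#.#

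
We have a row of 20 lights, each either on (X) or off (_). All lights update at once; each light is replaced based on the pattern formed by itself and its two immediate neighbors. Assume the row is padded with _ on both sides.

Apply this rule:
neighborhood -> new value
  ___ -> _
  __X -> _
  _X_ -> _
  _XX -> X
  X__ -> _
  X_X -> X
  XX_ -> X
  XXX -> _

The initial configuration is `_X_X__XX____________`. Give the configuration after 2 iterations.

______XX____________

iteration 1: __X___XX____________
iteration 2: ______XX____________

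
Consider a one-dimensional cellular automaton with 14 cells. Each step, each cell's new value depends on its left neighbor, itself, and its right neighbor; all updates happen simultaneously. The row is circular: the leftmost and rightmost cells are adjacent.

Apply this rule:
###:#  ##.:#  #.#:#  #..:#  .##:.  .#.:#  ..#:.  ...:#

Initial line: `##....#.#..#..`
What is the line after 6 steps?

.####.####.##.
..####.####.##
#..####.####.#
##..####.####.
.##..####.####
#.##..####.###

#.##..####.###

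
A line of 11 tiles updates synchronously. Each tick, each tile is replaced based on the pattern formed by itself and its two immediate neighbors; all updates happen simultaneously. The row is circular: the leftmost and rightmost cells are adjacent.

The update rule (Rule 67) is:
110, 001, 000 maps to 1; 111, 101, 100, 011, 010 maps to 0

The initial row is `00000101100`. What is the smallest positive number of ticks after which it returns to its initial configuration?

tick 1: 11111000101
tick 2: 00001011000
tick 3: 11110001011
tick 4: 00010110000
tick 5: 11100010111
tick 6: 00101100000
tick 7: 11000101111
tick 8: 01011000000
tick 9: 10001011111
tick 10: 10110000000
tick 11: 00010111111
tick 12: 01100000001
tick 13: 00101111110
tick 14: 11000000010
tick 15: 01011111100
tick 16: 10000000101
tick 17: 10111111000
tick 18: 00000001011
tick 19: 01111110001
tick 20: 00000010110
tick 21: 11111100010
tick 22: 00000101100

22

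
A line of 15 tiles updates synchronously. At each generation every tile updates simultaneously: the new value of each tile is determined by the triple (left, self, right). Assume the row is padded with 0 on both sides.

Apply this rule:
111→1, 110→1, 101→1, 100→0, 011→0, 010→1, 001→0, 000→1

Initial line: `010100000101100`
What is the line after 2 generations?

generation 1: 011101110110101
generation 2: 001110111011111

001110111011111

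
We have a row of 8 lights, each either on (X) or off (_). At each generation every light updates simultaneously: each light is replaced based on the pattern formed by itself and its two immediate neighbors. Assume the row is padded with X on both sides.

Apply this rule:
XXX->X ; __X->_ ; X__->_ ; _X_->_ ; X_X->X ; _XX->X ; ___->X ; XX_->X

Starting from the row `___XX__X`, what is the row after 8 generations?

generation 1: _X_XX__X
generation 2: X_XXX__X
generation 3: XXXXX__X
generation 4: XXXXX__X  (fixed point — unchanged through generation 8)

XXXXX__X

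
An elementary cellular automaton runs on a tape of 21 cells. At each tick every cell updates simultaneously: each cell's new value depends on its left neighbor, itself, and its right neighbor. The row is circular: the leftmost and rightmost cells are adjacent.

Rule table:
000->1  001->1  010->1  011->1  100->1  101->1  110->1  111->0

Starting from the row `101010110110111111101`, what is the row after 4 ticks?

111111111111100000111
000000000000111111100
111111111111100000111  (repeats tick 1; period 2)
tick 4: 000000000000111111100

000000000000111111100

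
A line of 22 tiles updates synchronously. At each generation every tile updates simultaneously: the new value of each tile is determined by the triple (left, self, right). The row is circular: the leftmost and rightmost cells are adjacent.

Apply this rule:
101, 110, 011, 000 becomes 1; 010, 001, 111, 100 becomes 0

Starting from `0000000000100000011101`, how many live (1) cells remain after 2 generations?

0111111110001111010110
0100000010101001101110
count of 1: 9

9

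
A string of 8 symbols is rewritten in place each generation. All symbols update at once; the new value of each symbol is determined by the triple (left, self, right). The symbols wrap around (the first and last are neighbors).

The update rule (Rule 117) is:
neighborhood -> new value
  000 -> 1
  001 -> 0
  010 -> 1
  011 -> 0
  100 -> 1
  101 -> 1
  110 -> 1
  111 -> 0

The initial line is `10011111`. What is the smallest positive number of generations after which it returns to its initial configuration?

11000000
01111110
00000011
11111001
00001100
11100111
00110000
10011111

8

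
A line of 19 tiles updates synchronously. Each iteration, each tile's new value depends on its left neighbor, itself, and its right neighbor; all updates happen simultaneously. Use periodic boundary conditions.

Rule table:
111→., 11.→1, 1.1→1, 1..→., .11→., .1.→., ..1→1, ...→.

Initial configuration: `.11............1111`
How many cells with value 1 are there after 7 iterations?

iteration 1: 1.1...........1...1
iteration 2: 11...........1...1.
iteration 3: .1..........1...1.1
iteration 4: 1..........1...1.1.
iteration 5: ..........1...1.1.1
iteration 6: .........1...1.1.1.
iteration 7: ........1...1.1.1..
count of 1: 4

4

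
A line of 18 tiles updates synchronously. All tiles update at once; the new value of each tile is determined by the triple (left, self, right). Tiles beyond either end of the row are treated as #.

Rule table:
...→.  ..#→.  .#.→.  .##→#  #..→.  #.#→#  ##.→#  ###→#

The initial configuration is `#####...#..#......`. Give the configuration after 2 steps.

#####.............

#####.............
#####.............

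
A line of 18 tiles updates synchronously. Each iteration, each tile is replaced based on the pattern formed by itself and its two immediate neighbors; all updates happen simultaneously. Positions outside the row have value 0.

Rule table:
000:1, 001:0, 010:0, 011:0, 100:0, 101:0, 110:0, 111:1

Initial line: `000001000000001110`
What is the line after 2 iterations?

111100011111100100
011001001111000001

011001001111000001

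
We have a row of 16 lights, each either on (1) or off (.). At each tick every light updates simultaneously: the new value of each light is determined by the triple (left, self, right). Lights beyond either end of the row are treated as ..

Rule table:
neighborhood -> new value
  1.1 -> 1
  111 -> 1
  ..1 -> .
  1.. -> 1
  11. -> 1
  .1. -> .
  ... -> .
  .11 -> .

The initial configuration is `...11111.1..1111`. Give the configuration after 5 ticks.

tick 1: ....11111.1..111
tick 2: .....11111.1..11
tick 3: ......11111.1..1
tick 4: .......11111.1..
tick 5: ........11111.1.

........11111.1.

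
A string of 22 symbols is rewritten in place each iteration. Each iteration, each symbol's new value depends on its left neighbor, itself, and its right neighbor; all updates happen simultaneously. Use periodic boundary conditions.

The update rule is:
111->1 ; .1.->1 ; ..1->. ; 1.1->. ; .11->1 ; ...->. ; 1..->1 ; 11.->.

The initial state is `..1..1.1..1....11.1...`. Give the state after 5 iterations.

..11.1.11.11...1..11..
..1..1.1..1.1..11.1.1.
..11.1.11.1.11.1..1.11
1.1..1.1..1.1..11.1.1.
1.11.1.11.1.11.1..1.1.

1.11.1.11.1.11.1..1.1.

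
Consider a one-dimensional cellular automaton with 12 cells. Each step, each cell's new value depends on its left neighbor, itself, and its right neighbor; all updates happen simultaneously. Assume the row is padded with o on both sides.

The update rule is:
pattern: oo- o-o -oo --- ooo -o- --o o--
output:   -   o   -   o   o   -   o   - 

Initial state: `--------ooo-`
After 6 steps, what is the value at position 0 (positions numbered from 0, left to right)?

o

-ooooooo-o-o
o-ooooo-o-o-
-o-ooo-o-o-o
o-o-o-o-o-o-
-o-o-o-o-o-o
o-o-o-o-o-o-
position 0 holds o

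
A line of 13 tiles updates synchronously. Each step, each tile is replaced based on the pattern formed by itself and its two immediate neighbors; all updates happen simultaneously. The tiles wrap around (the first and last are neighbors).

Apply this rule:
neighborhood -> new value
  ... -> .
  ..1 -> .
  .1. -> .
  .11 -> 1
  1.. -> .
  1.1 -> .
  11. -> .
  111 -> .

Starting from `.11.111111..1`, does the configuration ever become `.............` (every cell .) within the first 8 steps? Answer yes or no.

.1..1........
.............
all cells are . at step 2

yes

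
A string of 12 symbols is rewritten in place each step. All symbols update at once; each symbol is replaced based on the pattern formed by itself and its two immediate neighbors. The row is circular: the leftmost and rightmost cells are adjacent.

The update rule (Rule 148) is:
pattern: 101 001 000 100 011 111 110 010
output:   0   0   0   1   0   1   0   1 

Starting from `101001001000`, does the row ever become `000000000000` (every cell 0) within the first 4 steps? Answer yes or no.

step 1: 101101101100
step 2: 100000000010
step 3: 110000000010
step 4: 001000000010
step 4 is 001000000010, still not uniform 0

no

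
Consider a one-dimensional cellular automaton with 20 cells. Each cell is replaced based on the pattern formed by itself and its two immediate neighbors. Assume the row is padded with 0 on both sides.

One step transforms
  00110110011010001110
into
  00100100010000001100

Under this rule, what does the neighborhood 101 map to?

0

At position 4 the neighborhood is 101; the next row has 0 there.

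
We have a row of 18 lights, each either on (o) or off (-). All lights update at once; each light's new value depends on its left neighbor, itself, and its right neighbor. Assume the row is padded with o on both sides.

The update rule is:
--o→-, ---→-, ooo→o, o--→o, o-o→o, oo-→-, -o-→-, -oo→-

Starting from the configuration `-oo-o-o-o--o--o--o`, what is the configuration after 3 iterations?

o--o-o-o-o--o--o--
-o--o-o-o-o--o--o-
o-o--o-o-o-o--o--o

o-o--o-o-o-o--o--o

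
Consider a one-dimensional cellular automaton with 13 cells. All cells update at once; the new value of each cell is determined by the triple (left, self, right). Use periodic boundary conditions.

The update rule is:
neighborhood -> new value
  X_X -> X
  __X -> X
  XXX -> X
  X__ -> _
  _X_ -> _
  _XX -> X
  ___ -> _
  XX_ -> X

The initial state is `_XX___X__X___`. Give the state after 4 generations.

generation 1: XXX__X__X____
generation 2: XXX_X__X____X
generation 3: XXXX__X____XX
generation 4: XXXX_X____XXX

XXXX_X____XXX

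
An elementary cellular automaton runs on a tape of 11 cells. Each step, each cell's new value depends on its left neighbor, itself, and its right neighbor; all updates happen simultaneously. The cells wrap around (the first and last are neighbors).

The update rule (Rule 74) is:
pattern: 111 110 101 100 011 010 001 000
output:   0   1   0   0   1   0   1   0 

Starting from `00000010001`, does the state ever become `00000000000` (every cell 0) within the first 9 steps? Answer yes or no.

no

00000100010
00001000100
00010001000
00100010000
01000100000
10001000000
00010000001
00100000010
01000000100
step 9 is 01000000100, still not uniform 0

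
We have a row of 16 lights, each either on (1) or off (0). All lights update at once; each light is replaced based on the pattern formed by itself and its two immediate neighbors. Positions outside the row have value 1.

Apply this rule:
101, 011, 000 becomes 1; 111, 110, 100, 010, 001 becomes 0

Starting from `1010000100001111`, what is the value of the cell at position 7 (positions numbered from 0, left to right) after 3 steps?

0100110001101000
1000100101010010
0010000010100001
position 7 holds 0

0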